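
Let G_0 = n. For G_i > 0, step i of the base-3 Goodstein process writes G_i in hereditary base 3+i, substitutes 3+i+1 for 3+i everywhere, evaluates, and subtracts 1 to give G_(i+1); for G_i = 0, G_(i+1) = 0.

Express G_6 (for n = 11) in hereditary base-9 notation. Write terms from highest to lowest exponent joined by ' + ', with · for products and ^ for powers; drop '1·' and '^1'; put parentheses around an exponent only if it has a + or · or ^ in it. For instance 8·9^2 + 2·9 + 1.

5·9 + 2

i=0: 11 = 3^2 + 2 (b=3); 3→4: 4^2 + 2 = 18; 18−1 = 17
i=1: 17 = 4^2 + 1 (b=4); 4→5: 5^2 + 1 = 26; 26−1 = 25
i=2: 25 = 5^2 (b=5); 5→6: 6^2 = 36; 36−1 = 35
i=3: 35 = 5·6 + 5 (b=6); 6→7: 5·7 + 5 = 40; 40−1 = 39
i=4: 39 = 5·7 + 4 (b=7); 7→8: 5·8 + 4 = 44; 44−1 = 43
i=5: 43 = 5·8 + 3 (b=8); 8→9: 5·9 + 3 = 48; 48−1 = 47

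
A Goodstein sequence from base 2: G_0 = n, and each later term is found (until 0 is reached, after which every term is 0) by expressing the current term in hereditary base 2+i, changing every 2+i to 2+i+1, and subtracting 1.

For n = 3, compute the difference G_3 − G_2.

-1

G_0 = 3. HB_2(3) = 2 + 1. Bump = 4. G_1 = 3.
G_1 = 3. HB_3(3) = 3. Bump = 4. G_2 = 3.
G_2 = 3. HB_4(3) = 3. Bump = 3. G_3 = 2.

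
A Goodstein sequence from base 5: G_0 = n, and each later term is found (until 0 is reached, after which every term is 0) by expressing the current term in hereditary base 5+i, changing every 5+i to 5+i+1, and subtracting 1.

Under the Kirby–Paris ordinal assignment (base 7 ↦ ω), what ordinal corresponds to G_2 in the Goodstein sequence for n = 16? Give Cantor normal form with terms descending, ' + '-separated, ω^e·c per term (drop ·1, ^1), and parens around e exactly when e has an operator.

16 —HB5→ 3·5 + 1 —bump→ 3·6 + 1 = 19 —(−1)→ 18
18 —HB6→ 3·6 —bump→ 3·7 = 21 —(−1)→ 20
20 —HB7→ 2·7 + 6 —bump→ 2·8 + 6 = 22 —(−1)→ 21

ω·2 + 6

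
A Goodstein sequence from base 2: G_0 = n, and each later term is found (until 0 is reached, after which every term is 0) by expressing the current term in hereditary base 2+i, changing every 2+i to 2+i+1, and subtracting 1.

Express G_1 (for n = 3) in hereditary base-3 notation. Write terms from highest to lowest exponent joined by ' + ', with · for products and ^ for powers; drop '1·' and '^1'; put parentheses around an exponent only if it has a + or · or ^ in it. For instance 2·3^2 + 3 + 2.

3

3 —HB2→ 2 + 1 —bump→ 3 + 1 = 4 —(−1)→ 3
3 —HB3→ 3 —bump→ 4 = 4 —(−1)→ 3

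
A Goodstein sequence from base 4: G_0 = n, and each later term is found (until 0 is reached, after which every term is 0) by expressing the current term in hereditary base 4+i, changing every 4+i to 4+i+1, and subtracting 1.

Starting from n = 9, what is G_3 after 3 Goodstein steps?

11

step 0: 9 = 2·4 + 1; sub 5 for 4: 2·5 + 1; = 11; G_1 = 11−1 = 10
step 1: 10 = 2·5; sub 6 for 5: 2·6; = 12; G_2 = 12−1 = 11
step 2: 11 = 6 + 5; sub 7 for 6: 7 + 5; = 12; G_3 = 12−1 = 11
step 3: 11 = 7 + 4; sub 8 for 7: 8 + 4; = 12; G_4 = 12−1 = 11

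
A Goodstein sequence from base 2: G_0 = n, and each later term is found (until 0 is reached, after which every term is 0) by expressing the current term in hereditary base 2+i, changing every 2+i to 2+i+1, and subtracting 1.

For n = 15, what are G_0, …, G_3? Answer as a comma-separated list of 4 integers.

15, 111, 1283, 18752

i=0: 15 = 2^(2 + 1) + 2^2 + 2 + 1 (b=2); 2→3: 3^(3 + 1) + 3^3 + 3 + 1 = 112; 112−1 = 111
i=1: 111 = 3^(3 + 1) + 3^3 + 3 (b=3); 3→4: 4^(4 + 1) + 4^4 + 4 = 1284; 1284−1 = 1283
i=2: 1283 = 4^(4 + 1) + 4^4 + 3 (b=4); 4→5: 5^(5 + 1) + 5^5 + 3 = 18753; 18753−1 = 18752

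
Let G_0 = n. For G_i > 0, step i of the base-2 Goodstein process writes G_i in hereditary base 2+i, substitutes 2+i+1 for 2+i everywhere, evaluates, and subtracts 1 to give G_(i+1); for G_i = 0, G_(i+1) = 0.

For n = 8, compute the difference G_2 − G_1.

473

[0] 8 ≡ 2^(2 + 1) (base 2). Lift 3: 81. −1: 80.
[1] 80 ≡ 2·3^3 + 2·3^2 + 2·3 + 2 (base 3). Lift 4: 554. −1: 553.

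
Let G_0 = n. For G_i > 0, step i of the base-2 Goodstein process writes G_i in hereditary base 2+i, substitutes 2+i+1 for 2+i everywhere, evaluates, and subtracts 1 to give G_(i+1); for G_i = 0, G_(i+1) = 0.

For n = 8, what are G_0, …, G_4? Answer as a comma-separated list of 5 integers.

G_0=8  [base 2] 2^(2 + 1)  →[2↦3]→  3^(3 + 1) = 81  −1 ⇒ G_1=80
G_1=80  [base 3] 2·3^3 + 2·3^2 + 2·3 + 2  →[3↦4]→  2·4^4 + 2·4^2 + 2·4 + 2 = 554  −1 ⇒ G_2=553
G_2=553  [base 4] 2·4^4 + 2·4^2 + 2·4 + 1  →[4↦5]→  2·5^5 + 2·5^2 + 2·5 + 1 = 6311  −1 ⇒ G_3=6310
G_3=6310  [base 5] 2·5^5 + 2·5^2 + 2·5  →[5↦6]→  2·6^6 + 2·6^2 + 2·6 = 93396  −1 ⇒ G_4=93395

8, 80, 553, 6310, 93395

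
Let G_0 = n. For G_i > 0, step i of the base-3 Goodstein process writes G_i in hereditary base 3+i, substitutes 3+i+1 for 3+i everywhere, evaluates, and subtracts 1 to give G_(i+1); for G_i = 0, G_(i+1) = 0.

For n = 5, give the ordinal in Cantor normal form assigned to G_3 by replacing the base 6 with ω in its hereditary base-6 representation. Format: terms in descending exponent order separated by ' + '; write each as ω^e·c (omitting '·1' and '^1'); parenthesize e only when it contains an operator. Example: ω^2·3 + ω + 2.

(0) 5|_3 = 3 + 2 ↦ 4 + 2|_4 = 6 ⇒ 5
(1) 5|_4 = 4 + 1 ↦ 5 + 1|_5 = 6 ⇒ 5
(2) 5|_5 = 5 ↦ 6|_6 = 6 ⇒ 5

5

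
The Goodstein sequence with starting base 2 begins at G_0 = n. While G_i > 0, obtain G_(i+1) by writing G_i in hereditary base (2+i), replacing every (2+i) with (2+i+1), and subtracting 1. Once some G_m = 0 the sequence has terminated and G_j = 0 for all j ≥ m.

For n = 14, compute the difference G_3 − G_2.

G_0 = 14. HB_2(14) = 2^(2 + 1) + 2^2 + 2. Bump = 111. G_1 = 110.
G_1 = 110. HB_3(110) = 3^(3 + 1) + 3^3 + 2. Bump = 1282. G_2 = 1281.
G_2 = 1281. HB_4(1281) = 4^(4 + 1) + 4^4 + 1. Bump = 18751. G_3 = 18750.

17469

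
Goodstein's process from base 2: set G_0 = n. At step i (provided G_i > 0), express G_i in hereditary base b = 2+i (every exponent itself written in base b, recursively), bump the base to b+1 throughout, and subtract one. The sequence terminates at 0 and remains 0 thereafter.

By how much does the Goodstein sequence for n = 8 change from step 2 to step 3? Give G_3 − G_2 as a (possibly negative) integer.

i=0: 8 = 2^(2 + 1) (b=2); 2→3: 3^(3 + 1) = 81; 81−1 = 80
i=1: 80 = 2·3^3 + 2·3^2 + 2·3 + 2 (b=3); 3→4: 2·4^4 + 2·4^2 + 2·4 + 2 = 554; 554−1 = 553
i=2: 553 = 2·4^4 + 2·4^2 + 2·4 + 1 (b=4); 4→5: 2·5^5 + 2·5^2 + 2·5 + 1 = 6311; 6311−1 = 6310

5757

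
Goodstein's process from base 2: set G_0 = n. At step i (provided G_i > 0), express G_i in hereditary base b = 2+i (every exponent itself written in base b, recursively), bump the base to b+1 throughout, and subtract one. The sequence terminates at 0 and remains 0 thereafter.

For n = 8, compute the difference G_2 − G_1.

G_0=8  [base 2] 2^(2 + 1)  →[2↦3]→  3^(3 + 1) = 81  −1 ⇒ G_1=80
G_1=80  [base 3] 2·3^3 + 2·3^2 + 2·3 + 2  →[3↦4]→  2·4^4 + 2·4^2 + 2·4 + 2 = 554  −1 ⇒ G_2=553

473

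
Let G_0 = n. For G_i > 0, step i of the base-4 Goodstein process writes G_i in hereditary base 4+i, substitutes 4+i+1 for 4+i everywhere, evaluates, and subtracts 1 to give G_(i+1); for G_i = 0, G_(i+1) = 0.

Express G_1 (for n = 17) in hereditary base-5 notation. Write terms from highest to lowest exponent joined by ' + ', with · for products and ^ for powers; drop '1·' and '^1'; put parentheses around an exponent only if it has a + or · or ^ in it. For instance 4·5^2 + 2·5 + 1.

17 —HB4→ 4^2 + 1 —bump→ 5^2 + 1 = 26 —(−1)→ 25
25 —HB5→ 5^2 —bump→ 6^2 = 36 —(−1)→ 35

5^2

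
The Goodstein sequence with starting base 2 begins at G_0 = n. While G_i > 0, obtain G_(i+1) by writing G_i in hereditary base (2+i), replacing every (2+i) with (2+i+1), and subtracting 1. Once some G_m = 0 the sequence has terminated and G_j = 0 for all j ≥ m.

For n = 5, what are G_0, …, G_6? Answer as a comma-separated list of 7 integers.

[0] 5 ≡ 2^2 + 1 (base 2). Lift 3: 28. −1: 27.
[1] 27 ≡ 3^3 (base 3). Lift 4: 256. −1: 255.
[2] 255 ≡ 3·4^3 + 3·4^2 + 3·4 + 3 (base 4). Lift 5: 468. −1: 467.
[3] 467 ≡ 3·5^3 + 3·5^2 + 3·5 + 2 (base 5). Lift 6: 776. −1: 775.
[4] 775 ≡ 3·6^3 + 3·6^2 + 3·6 + 1 (base 6). Lift 7: 1198. −1: 1197.
[5] 1197 ≡ 3·7^3 + 3·7^2 + 3·7 (base 7). Lift 8: 1752. −1: 1751.

5, 27, 255, 467, 775, 1197, 1751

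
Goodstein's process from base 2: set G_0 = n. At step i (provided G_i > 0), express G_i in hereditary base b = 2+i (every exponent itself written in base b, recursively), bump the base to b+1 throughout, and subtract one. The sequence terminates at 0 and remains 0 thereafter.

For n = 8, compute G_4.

93395

G_0=8  [base 2] 2^(2 + 1)  →[2↦3]→  3^(3 + 1) = 81  −1 ⇒ G_1=80
G_1=80  [base 3] 2·3^3 + 2·3^2 + 2·3 + 2  →[3↦4]→  2·4^4 + 2·4^2 + 2·4 + 2 = 554  −1 ⇒ G_2=553
G_2=553  [base 4] 2·4^4 + 2·4^2 + 2·4 + 1  →[4↦5]→  2·5^5 + 2·5^2 + 2·5 + 1 = 6311  −1 ⇒ G_3=6310
G_3=6310  [base 5] 2·5^5 + 2·5^2 + 2·5  →[5↦6]→  2·6^6 + 2·6^2 + 2·6 = 93396  −1 ⇒ G_4=93395
G_4=93395  [base 6] 2·6^6 + 2·6^2 + 6 + 5  →[6↦7]→  2·7^7 + 2·7^2 + 7 + 5 = 1647196  −1 ⇒ G_5=1647195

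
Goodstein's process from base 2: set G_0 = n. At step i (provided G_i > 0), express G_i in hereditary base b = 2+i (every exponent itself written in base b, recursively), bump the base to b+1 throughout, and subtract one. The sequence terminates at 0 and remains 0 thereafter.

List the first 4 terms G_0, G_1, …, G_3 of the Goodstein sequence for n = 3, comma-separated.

step 0: 3 = 2 + 1; sub 3 for 2: 3 + 1; = 4; G_1 = 4−1 = 3
step 1: 3 = 3; sub 4 for 3: 4; = 4; G_2 = 4−1 = 3
step 2: 3 = 3; sub 5 for 4: 3; = 3; G_3 = 3−1 = 2

3, 3, 3, 2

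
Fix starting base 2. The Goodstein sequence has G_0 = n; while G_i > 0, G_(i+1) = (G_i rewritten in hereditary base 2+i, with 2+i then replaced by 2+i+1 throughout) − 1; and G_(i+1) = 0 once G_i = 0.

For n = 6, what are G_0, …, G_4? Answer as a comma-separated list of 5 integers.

6, 29, 257, 3125, 46655

[0] 6 ≡ 2^2 + 2 (base 2). Lift 3: 30. −1: 29.
[1] 29 ≡ 3^3 + 2 (base 3). Lift 4: 258. −1: 257.
[2] 257 ≡ 4^4 + 1 (base 4). Lift 5: 3126. −1: 3125.
[3] 3125 ≡ 5^5 (base 5). Lift 6: 46656. −1: 46655.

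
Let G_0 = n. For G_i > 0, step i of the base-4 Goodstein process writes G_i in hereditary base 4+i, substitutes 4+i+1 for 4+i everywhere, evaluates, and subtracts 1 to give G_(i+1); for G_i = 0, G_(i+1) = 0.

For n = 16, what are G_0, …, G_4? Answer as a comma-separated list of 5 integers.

16, 24, 27, 30, 33

(0) 16|_4 = 4^2 ↦ 5^2|_5 = 25 ⇒ 24
(1) 24|_5 = 4·5 + 4 ↦ 4·6 + 4|_6 = 28 ⇒ 27
(2) 27|_6 = 4·6 + 3 ↦ 4·7 + 3|_7 = 31 ⇒ 30
(3) 30|_7 = 4·7 + 2 ↦ 4·8 + 2|_8 = 34 ⇒ 33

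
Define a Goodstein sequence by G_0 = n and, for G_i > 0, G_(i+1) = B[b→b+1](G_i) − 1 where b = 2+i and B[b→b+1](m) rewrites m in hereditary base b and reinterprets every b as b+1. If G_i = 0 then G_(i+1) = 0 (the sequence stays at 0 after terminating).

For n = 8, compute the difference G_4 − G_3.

G_0=8  [base 2] 2^(2 + 1)  →[2↦3]→  3^(3 + 1) = 81  −1 ⇒ G_1=80
G_1=80  [base 3] 2·3^3 + 2·3^2 + 2·3 + 2  →[3↦4]→  2·4^4 + 2·4^2 + 2·4 + 2 = 554  −1 ⇒ G_2=553
G_2=553  [base 4] 2·4^4 + 2·4^2 + 2·4 + 1  →[4↦5]→  2·5^5 + 2·5^2 + 2·5 + 1 = 6311  −1 ⇒ G_3=6310
G_3=6310  [base 5] 2·5^5 + 2·5^2 + 2·5  →[5↦6]→  2·6^6 + 2·6^2 + 2·6 = 93396  −1 ⇒ G_4=93395

87085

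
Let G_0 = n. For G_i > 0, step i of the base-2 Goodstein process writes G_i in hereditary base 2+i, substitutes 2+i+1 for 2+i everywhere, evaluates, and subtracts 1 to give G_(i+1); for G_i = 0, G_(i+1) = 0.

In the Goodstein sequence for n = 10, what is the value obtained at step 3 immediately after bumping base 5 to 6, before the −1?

step 0: 10 = 2^(2 + 1) + 2; sub 3 for 2: 3^(3 + 1) + 3; = 84; G_1 = 84−1 = 83
step 1: 83 = 3^(3 + 1) + 2; sub 4 for 3: 4^(4 + 1) + 2; = 1026; G_2 = 1026−1 = 1025
step 2: 1025 = 4^(4 + 1) + 1; sub 5 for 4: 5^(5 + 1) + 1; = 15626; G_3 = 15626−1 = 15625
step 3: 15625 = 5^(5 + 1); sub 6 for 5: 6^(6 + 1); = 279936; G_4 = 279936−1 = 279935

279936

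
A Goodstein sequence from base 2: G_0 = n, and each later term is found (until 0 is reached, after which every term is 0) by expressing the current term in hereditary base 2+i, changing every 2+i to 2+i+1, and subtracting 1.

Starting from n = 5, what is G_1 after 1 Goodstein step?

G_0=5  [base 2] 2^2 + 1  →[2↦3]→  3^3 + 1 = 28  −1 ⇒ G_1=27
G_1=27  [base 3] 3^3  →[3↦4]→  4^4 = 256  −1 ⇒ G_2=255

27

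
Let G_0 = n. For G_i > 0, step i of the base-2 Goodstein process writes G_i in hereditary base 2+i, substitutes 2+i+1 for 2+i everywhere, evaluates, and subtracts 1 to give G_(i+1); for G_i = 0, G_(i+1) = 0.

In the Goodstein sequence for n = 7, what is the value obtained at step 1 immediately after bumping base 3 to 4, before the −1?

260

G_0=7  [base 2] 2^2 + 2 + 1  →[2↦3]→  3^3 + 3 + 1 = 31  −1 ⇒ G_1=30
G_1=30  [base 3] 3^3 + 3  →[3↦4]→  4^4 + 4 = 260  −1 ⇒ G_2=259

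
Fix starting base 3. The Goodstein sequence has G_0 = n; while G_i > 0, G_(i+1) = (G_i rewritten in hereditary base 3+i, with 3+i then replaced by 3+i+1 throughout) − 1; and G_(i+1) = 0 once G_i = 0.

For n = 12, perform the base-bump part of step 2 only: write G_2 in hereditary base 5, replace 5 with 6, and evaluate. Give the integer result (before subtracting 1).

38

[0] 12 ≡ 3^2 + 3 (base 3). Lift 4: 20. −1: 19.
[1] 19 ≡ 4^2 + 3 (base 4). Lift 5: 28. −1: 27.
[2] 27 ≡ 5^2 + 2 (base 5). Lift 6: 38. −1: 37.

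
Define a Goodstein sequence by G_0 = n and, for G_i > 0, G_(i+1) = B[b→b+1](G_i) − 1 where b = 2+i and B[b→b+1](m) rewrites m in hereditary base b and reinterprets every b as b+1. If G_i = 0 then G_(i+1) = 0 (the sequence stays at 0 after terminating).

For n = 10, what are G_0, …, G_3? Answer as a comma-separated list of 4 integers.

10, 83, 1025, 15625

[0] 10 ≡ 2^(2 + 1) + 2 (base 2). Lift 3: 84. −1: 83.
[1] 83 ≡ 3^(3 + 1) + 2 (base 3). Lift 4: 1026. −1: 1025.
[2] 1025 ≡ 4^(4 + 1) + 1 (base 4). Lift 5: 15626. −1: 15625.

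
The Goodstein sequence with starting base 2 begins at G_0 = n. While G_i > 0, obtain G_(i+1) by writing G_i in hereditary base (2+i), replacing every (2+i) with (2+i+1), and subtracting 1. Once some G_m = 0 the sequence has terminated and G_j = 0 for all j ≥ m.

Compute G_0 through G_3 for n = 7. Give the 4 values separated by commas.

7, 30, 259, 3127

G_0 = 7. HB_2(7) = 2^2 + 2 + 1. Bump = 31. G_1 = 30.
G_1 = 30. HB_3(30) = 3^3 + 3. Bump = 260. G_2 = 259.
G_2 = 259. HB_4(259) = 4^4 + 3. Bump = 3128. G_3 = 3127.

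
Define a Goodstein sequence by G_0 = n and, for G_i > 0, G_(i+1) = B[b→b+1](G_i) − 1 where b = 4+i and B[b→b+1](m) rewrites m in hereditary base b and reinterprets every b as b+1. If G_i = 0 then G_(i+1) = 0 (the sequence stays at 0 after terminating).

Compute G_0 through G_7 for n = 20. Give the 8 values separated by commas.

i=0: 20 = 4^2 + 4 (b=4); 4→5: 5^2 + 5 = 30; 30−1 = 29
i=1: 29 = 5^2 + 4 (b=5); 5→6: 6^2 + 4 = 40; 40−1 = 39
i=2: 39 = 6^2 + 3 (b=6); 6→7: 7^2 + 3 = 52; 52−1 = 51
i=3: 51 = 7^2 + 2 (b=7); 7→8: 8^2 + 2 = 66; 66−1 = 65
i=4: 65 = 8^2 + 1 (b=8); 8→9: 9^2 + 1 = 82; 82−1 = 81
i=5: 81 = 9^2 (b=9); 9→10: 10^2 = 100; 100−1 = 99
i=6: 99 = 9·10 + 9 (b=10); 10→11: 9·11 + 9 = 108; 108−1 = 107

20, 29, 39, 51, 65, 81, 99, 107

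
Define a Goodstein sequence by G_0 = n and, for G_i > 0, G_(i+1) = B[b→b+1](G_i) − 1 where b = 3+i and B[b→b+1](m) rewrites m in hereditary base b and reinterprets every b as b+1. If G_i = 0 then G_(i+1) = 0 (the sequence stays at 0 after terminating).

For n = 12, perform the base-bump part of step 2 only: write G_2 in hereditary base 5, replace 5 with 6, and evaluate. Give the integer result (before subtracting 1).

[0] 12 ≡ 3^2 + 3 (base 3). Lift 4: 20. −1: 19.
[1] 19 ≡ 4^2 + 3 (base 4). Lift 5: 28. −1: 27.
[2] 27 ≡ 5^2 + 2 (base 5). Lift 6: 38. −1: 37.

38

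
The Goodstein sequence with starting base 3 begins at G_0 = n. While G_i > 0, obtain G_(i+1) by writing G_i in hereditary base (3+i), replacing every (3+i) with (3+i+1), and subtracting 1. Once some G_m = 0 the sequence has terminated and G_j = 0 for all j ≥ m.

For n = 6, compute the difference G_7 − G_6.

-1

[0] 6 ≡ 2·3 (base 3). Lift 4: 8. −1: 7.
[1] 7 ≡ 4 + 3 (base 4). Lift 5: 8. −1: 7.
[2] 7 ≡ 5 + 2 (base 5). Lift 6: 8. −1: 7.
[3] 7 ≡ 6 + 1 (base 6). Lift 7: 8. −1: 7.
[4] 7 ≡ 7 (base 7). Lift 8: 8. −1: 7.
[5] 7 ≡ 7 (base 8). Lift 9: 7. −1: 6.
[6] 6 ≡ 6 (base 9). Lift 10: 6. −1: 5.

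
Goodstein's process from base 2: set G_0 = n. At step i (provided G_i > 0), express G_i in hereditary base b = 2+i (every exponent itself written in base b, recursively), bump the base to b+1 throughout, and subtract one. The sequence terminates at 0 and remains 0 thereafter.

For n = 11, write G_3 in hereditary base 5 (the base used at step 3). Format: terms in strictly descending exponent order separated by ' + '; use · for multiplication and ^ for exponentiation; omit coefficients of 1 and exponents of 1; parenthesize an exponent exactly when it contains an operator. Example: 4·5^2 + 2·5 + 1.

i=0: 11 = 2^(2 + 1) + 2 + 1 (b=2); 2→3: 3^(3 + 1) + 3 + 1 = 85; 85−1 = 84
i=1: 84 = 3^(3 + 1) + 3 (b=3); 3→4: 4^(4 + 1) + 4 = 1028; 1028−1 = 1027
i=2: 1027 = 4^(4 + 1) + 3 (b=4); 4→5: 5^(5 + 1) + 3 = 15628; 15628−1 = 15627
i=3: 15627 = 5^(5 + 1) + 2 (b=5); 5→6: 6^(6 + 1) + 2 = 279938; 279938−1 = 279937

5^(5 + 1) + 2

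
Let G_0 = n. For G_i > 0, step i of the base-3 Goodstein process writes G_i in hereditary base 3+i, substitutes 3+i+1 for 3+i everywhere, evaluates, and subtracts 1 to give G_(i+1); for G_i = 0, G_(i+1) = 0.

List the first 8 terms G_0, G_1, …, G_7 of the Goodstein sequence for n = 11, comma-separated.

11, 17, 25, 35, 39, 43, 47, 51

i=0: 11 = 3^2 + 2 (b=3); 3→4: 4^2 + 2 = 18; 18−1 = 17
i=1: 17 = 4^2 + 1 (b=4); 4→5: 5^2 + 1 = 26; 26−1 = 25
i=2: 25 = 5^2 (b=5); 5→6: 6^2 = 36; 36−1 = 35
i=3: 35 = 5·6 + 5 (b=6); 6→7: 5·7 + 5 = 40; 40−1 = 39
i=4: 39 = 5·7 + 4 (b=7); 7→8: 5·8 + 4 = 44; 44−1 = 43
i=5: 43 = 5·8 + 3 (b=8); 8→9: 5·9 + 3 = 48; 48−1 = 47
i=6: 47 = 5·9 + 2 (b=9); 9→10: 5·10 + 2 = 52; 52−1 = 51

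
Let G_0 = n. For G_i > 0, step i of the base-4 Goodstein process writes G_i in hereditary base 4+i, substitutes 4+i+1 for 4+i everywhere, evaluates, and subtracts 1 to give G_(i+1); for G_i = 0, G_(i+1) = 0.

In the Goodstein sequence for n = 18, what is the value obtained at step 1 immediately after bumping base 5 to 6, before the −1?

step 0: 18 = 4^2 + 2; sub 5 for 4: 5^2 + 2; = 27; G_1 = 27−1 = 26
step 1: 26 = 5^2 + 1; sub 6 for 5: 6^2 + 1; = 37; G_2 = 37−1 = 36

37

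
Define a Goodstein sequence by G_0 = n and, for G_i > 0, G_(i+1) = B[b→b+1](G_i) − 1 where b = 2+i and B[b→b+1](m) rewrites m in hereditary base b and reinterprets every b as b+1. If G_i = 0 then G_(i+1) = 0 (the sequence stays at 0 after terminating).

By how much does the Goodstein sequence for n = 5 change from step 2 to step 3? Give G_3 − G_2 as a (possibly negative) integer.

212

[0] 5 ≡ 2^2 + 1 (base 2). Lift 3: 28. −1: 27.
[1] 27 ≡ 3^3 (base 3). Lift 4: 256. −1: 255.
[2] 255 ≡ 3·4^3 + 3·4^2 + 3·4 + 3 (base 4). Lift 5: 468. −1: 467.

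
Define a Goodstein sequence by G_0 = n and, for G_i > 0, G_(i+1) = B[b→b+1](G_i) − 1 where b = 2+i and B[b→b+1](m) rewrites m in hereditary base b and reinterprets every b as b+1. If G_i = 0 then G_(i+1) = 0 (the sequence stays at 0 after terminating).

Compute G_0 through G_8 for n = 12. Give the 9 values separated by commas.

12, 107, 1065, 15685, 280019, 5764910, 134217867, 3486784574, 100000000211

step 0: 12 = 2^(2 + 1) + 2^2; sub 3 for 2: 3^(3 + 1) + 3^3; = 108; G_1 = 108−1 = 107
step 1: 107 = 3^(3 + 1) + 2·3^2 + 2·3 + 2; sub 4 for 3: 4^(4 + 1) + 2·4^2 + 2·4 + 2; = 1066; G_2 = 1066−1 = 1065
step 2: 1065 = 4^(4 + 1) + 2·4^2 + 2·4 + 1; sub 5 for 4: 5^(5 + 1) + 2·5^2 + 2·5 + 1; = 15686; G_3 = 15686−1 = 15685
step 3: 15685 = 5^(5 + 1) + 2·5^2 + 2·5; sub 6 for 5: 6^(6 + 1) + 2·6^2 + 2·6; = 280020; G_4 = 280020−1 = 280019
step 4: 280019 = 6^(6 + 1) + 2·6^2 + 6 + 5; sub 7 for 6: 7^(7 + 1) + 2·7^2 + 7 + 5; = 5764911; G_5 = 5764911−1 = 5764910
step 5: 5764910 = 7^(7 + 1) + 2·7^2 + 7 + 4; sub 8 for 7: 8^(8 + 1) + 2·8^2 + 8 + 4; = 134217868; G_6 = 134217868−1 = 134217867
step 6: 134217867 = 8^(8 + 1) + 2·8^2 + 8 + 3; sub 9 for 8: 9^(9 + 1) + 2·9^2 + 9 + 3; = 3486784575; G_7 = 3486784575−1 = 3486784574
step 7: 3486784574 = 9^(9 + 1) + 2·9^2 + 9 + 2; sub 10 for 9: 10^(10 + 1) + 2·10^2 + 10 + 2; = 100000000212; G_8 = 100000000212−1 = 100000000211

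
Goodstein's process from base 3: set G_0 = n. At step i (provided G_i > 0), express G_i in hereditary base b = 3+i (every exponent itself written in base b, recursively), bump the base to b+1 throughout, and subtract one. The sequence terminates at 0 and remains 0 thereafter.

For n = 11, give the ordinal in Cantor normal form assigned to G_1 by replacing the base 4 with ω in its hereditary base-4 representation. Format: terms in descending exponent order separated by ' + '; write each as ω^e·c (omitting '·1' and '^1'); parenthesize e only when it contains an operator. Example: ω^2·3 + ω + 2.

[0] 11 ≡ 3^2 + 2 (base 3). Lift 4: 18. −1: 17.
[1] 17 ≡ 4^2 + 1 (base 4). Lift 5: 26. −1: 25.

ω^2 + 1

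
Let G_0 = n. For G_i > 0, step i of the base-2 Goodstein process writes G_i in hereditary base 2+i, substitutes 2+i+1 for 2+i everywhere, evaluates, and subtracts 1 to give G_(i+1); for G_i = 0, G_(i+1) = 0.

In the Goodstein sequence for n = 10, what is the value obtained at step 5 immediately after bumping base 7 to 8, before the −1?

84073324

G_0 = 10. HB_2(10) = 2^(2 + 1) + 2. Bump = 84. G_1 = 83.
G_1 = 83. HB_3(83) = 3^(3 + 1) + 2. Bump = 1026. G_2 = 1025.
G_2 = 1025. HB_4(1025) = 4^(4 + 1) + 1. Bump = 15626. G_3 = 15625.
G_3 = 15625. HB_5(15625) = 5^(5 + 1). Bump = 279936. G_4 = 279935.
G_4 = 279935. HB_6(279935) = 5·6^6 + 5·6^5 + 5·6^4 + 5·6^3 + 5·6^2 + 5·6 + 5. Bump = 4215755. G_5 = 4215754.
G_5 = 4215754. HB_7(4215754) = 5·7^7 + 5·7^5 + 5·7^4 + 5·7^3 + 5·7^2 + 5·7 + 4. Bump = 84073324. G_6 = 84073323.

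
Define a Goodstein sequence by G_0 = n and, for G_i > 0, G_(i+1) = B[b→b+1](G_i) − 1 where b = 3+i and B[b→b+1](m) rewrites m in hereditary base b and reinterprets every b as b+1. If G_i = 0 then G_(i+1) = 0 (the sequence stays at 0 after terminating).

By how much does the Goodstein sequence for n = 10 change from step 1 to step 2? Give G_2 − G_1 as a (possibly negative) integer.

step 0: 10 = 3^2 + 1; sub 4 for 3: 4^2 + 1; = 17; G_1 = 17−1 = 16
step 1: 16 = 4^2; sub 5 for 4: 5^2; = 25; G_2 = 25−1 = 24

8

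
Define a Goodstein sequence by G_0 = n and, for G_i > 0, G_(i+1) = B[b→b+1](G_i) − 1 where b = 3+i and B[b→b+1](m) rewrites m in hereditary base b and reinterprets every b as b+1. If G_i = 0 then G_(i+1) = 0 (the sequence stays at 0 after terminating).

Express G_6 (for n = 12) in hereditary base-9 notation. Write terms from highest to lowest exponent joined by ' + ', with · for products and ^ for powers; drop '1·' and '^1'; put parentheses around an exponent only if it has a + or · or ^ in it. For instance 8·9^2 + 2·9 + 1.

7·9 + 6

G_0=12  [base 3] 3^2 + 3  →[3↦4]→  4^2 + 4 = 20  −1 ⇒ G_1=19
G_1=19  [base 4] 4^2 + 3  →[4↦5]→  5^2 + 3 = 28  −1 ⇒ G_2=27
G_2=27  [base 5] 5^2 + 2  →[5↦6]→  6^2 + 2 = 38  −1 ⇒ G_3=37
G_3=37  [base 6] 6^2 + 1  →[6↦7]→  7^2 + 1 = 50  −1 ⇒ G_4=49
G_4=49  [base 7] 7^2  →[7↦8]→  8^2 = 64  −1 ⇒ G_5=63
G_5=63  [base 8] 7·8 + 7  →[8↦9]→  7·9 + 7 = 70  −1 ⇒ G_6=69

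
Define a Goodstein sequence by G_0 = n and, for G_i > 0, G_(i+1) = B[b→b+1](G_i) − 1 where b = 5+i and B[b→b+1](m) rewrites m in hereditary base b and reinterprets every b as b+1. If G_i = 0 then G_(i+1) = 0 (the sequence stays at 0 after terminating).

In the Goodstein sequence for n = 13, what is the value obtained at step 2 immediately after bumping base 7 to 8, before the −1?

17

base 5: 13 = 2·5 + 3; at 6: 2·6 + 3 = 15; next = 14
base 6: 14 = 2·6 + 2; at 7: 2·7 + 2 = 16; next = 15
base 7: 15 = 2·7 + 1; at 8: 2·8 + 1 = 17; next = 16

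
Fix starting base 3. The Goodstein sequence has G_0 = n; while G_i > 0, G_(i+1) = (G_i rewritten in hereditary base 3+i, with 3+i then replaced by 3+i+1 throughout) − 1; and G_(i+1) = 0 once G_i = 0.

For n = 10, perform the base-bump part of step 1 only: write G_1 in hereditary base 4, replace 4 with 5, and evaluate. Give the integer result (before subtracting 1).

G_0=10  [base 3] 3^2 + 1  →[3↦4]→  4^2 + 1 = 17  −1 ⇒ G_1=16
G_1=16  [base 4] 4^2  →[4↦5]→  5^2 = 25  −1 ⇒ G_2=24

25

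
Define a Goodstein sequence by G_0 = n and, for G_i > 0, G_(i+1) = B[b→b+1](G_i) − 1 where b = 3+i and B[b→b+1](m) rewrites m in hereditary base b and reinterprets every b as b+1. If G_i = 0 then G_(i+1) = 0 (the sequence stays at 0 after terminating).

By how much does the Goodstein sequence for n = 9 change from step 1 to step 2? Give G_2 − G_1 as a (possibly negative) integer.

G_0 = 9. HB_3(9) = 3^2. Bump = 16. G_1 = 15.
G_1 = 15. HB_4(15) = 3·4 + 3. Bump = 18. G_2 = 17.

2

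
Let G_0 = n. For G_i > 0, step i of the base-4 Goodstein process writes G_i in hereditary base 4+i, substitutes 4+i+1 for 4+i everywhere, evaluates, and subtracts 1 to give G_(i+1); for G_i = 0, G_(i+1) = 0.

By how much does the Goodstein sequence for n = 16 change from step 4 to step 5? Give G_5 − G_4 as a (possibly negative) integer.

3

[0] 16 ≡ 4^2 (base 4). Lift 5: 25. −1: 24.
[1] 24 ≡ 4·5 + 4 (base 5). Lift 6: 28. −1: 27.
[2] 27 ≡ 4·6 + 3 (base 6). Lift 7: 31. −1: 30.
[3] 30 ≡ 4·7 + 2 (base 7). Lift 8: 34. −1: 33.
[4] 33 ≡ 4·8 + 1 (base 8). Lift 9: 37. −1: 36.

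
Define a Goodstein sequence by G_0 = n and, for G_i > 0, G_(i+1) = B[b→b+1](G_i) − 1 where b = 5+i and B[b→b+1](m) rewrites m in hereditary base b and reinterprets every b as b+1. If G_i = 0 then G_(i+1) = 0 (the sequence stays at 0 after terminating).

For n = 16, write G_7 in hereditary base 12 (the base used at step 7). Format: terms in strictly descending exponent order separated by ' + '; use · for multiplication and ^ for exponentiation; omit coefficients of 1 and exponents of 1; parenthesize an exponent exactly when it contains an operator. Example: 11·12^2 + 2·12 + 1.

2·12 + 1

base 5: 16 = 3·5 + 1; at 6: 3·6 + 1 = 19; next = 18
base 6: 18 = 3·6; at 7: 3·7 = 21; next = 20
base 7: 20 = 2·7 + 6; at 8: 2·8 + 6 = 22; next = 21
base 8: 21 = 2·8 + 5; at 9: 2·9 + 5 = 23; next = 22
base 9: 22 = 2·9 + 4; at 10: 2·10 + 4 = 24; next = 23
base 10: 23 = 2·10 + 3; at 11: 2·11 + 3 = 25; next = 24
base 11: 24 = 2·11 + 2; at 12: 2·12 + 2 = 26; next = 25
base 12: 25 = 2·12 + 1; at 13: 2·13 + 1 = 27; next = 26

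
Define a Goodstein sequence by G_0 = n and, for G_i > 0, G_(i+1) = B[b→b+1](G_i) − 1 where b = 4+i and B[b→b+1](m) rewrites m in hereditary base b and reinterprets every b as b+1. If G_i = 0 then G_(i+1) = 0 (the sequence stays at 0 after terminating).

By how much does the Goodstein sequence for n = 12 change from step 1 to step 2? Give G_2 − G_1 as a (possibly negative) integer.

i=0: 12 = 3·4 (b=4); 4→5: 3·5 = 15; 15−1 = 14
i=1: 14 = 2·5 + 4 (b=5); 5→6: 2·6 + 4 = 16; 16−1 = 15

1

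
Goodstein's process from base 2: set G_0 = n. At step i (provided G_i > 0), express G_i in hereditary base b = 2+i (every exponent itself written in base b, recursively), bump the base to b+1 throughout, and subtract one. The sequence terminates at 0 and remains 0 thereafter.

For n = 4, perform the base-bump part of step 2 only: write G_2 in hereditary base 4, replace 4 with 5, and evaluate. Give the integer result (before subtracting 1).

61

4 —HB2→ 2^2 —bump→ 3^3 = 27 —(−1)→ 26
26 —HB3→ 2·3^2 + 2·3 + 2 —bump→ 2·4^2 + 2·4 + 2 = 42 —(−1)→ 41
41 —HB4→ 2·4^2 + 2·4 + 1 —bump→ 2·5^2 + 2·5 + 1 = 61 —(−1)→ 60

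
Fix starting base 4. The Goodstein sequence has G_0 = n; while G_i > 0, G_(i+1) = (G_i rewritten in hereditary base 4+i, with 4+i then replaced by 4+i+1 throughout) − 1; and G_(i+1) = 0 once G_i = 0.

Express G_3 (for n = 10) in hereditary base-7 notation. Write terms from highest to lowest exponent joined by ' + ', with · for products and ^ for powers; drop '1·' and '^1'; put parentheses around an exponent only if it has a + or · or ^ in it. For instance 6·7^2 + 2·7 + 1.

7 + 6

(0) 10|_4 = 2·4 + 2 ↦ 2·5 + 2|_5 = 12 ⇒ 11
(1) 11|_5 = 2·5 + 1 ↦ 2·6 + 1|_6 = 13 ⇒ 12
(2) 12|_6 = 2·6 ↦ 2·7|_7 = 14 ⇒ 13
(3) 13|_7 = 7 + 6 ↦ 8 + 6|_8 = 14 ⇒ 13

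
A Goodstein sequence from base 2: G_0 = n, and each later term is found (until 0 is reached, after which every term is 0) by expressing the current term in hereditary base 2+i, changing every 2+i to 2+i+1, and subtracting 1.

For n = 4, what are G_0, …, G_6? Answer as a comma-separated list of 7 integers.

i=0: 4 = 2^2 (b=2); 2→3: 3^3 = 27; 27−1 = 26
i=1: 26 = 2·3^2 + 2·3 + 2 (b=3); 3→4: 2·4^2 + 2·4 + 2 = 42; 42−1 = 41
i=2: 41 = 2·4^2 + 2·4 + 1 (b=4); 4→5: 2·5^2 + 2·5 + 1 = 61; 61−1 = 60
i=3: 60 = 2·5^2 + 2·5 (b=5); 5→6: 2·6^2 + 2·6 = 84; 84−1 = 83
i=4: 83 = 2·6^2 + 6 + 5 (b=6); 6→7: 2·7^2 + 7 + 5 = 110; 110−1 = 109
i=5: 109 = 2·7^2 + 7 + 4 (b=7); 7→8: 2·8^2 + 8 + 4 = 140; 140−1 = 139

4, 26, 41, 60, 83, 109, 139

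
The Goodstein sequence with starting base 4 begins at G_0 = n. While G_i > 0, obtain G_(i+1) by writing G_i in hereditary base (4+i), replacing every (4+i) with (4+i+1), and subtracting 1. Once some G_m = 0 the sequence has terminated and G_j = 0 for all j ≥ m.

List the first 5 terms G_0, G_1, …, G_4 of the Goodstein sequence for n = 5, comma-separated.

5, 5, 5, 4, 3

5 —HB4→ 4 + 1 —bump→ 5 + 1 = 6 —(−1)→ 5
5 —HB5→ 5 —bump→ 6 = 6 —(−1)→ 5
5 —HB6→ 5 —bump→ 5 = 5 —(−1)→ 4
4 —HB7→ 4 —bump→ 4 = 4 —(−1)→ 3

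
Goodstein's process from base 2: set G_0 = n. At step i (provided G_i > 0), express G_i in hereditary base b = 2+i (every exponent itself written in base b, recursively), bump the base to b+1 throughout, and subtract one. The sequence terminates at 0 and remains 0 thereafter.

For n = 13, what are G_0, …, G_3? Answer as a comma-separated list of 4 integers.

base 2: 13 = 2^(2 + 1) + 2^2 + 1; at 3: 3^(3 + 1) + 3^3 + 1 = 109; next = 108
base 3: 108 = 3^(3 + 1) + 3^3; at 4: 4^(4 + 1) + 4^4 = 1280; next = 1279
base 4: 1279 = 4^(4 + 1) + 3·4^3 + 3·4^2 + 3·4 + 3; at 5: 5^(5 + 1) + 3·5^3 + 3·5^2 + 3·5 + 3 = 16093; next = 16092

13, 108, 1279, 16092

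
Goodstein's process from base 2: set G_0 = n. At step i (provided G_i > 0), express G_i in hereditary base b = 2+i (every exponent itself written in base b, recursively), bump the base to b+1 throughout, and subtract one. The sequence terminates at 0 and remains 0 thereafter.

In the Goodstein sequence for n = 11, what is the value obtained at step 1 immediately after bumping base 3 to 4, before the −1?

G_0 = 11. HB_2(11) = 2^(2 + 1) + 2 + 1. Bump = 85. G_1 = 84.
G_1 = 84. HB_3(84) = 3^(3 + 1) + 3. Bump = 1028. G_2 = 1027.

1028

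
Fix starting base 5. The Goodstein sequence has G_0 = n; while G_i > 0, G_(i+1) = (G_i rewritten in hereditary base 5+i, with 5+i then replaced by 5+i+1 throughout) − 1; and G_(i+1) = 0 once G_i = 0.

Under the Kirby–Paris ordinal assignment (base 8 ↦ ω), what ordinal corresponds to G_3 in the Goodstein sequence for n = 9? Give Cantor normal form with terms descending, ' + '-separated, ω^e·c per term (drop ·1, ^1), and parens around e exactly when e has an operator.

ω + 1

(0) 9|_5 = 5 + 4 ↦ 6 + 4|_6 = 10 ⇒ 9
(1) 9|_6 = 6 + 3 ↦ 7 + 3|_7 = 10 ⇒ 9
(2) 9|_7 = 7 + 2 ↦ 8 + 2|_8 = 10 ⇒ 9
(3) 9|_8 = 8 + 1 ↦ 9 + 1|_9 = 10 ⇒ 9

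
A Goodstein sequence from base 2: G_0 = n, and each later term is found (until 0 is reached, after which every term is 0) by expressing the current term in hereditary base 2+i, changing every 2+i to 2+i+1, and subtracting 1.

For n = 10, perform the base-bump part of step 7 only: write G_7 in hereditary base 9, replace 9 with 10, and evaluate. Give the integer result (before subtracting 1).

i=0: 10 = 2^(2 + 1) + 2 (b=2); 2→3: 3^(3 + 1) + 3 = 84; 84−1 = 83
i=1: 83 = 3^(3 + 1) + 2 (b=3); 3→4: 4^(4 + 1) + 2 = 1026; 1026−1 = 1025
i=2: 1025 = 4^(4 + 1) + 1 (b=4); 4→5: 5^(5 + 1) + 1 = 15626; 15626−1 = 15625
i=3: 15625 = 5^(5 + 1) (b=5); 5→6: 6^(6 + 1) = 279936; 279936−1 = 279935
i=4: 279935 = 5·6^6 + 5·6^5 + 5·6^4 + 5·6^3 + 5·6^2 + 5·6 + 5 (b=6); 6→7: 5·7^7 + 5·7^5 + 5·7^4 + 5·7^3 + 5·7^2 + 5·7 + 5 = 4215755; 4215755−1 = 4215754
i=5: 4215754 = 5·7^7 + 5·7^5 + 5·7^4 + 5·7^3 + 5·7^2 + 5·7 + 4 (b=7); 7→8: 5·8^8 + 5·8^5 + 5·8^4 + 5·8^3 + 5·8^2 + 5·8 + 4 = 84073324; 84073324−1 = 84073323
i=6: 84073323 = 5·8^8 + 5·8^5 + 5·8^4 + 5·8^3 + 5·8^2 + 5·8 + 3 (b=8); 8→9: 5·9^9 + 5·9^5 + 5·9^4 + 5·9^3 + 5·9^2 + 5·9 + 3 = 1937434593; 1937434593−1 = 1937434592
i=7: 1937434592 = 5·9^9 + 5·9^5 + 5·9^4 + 5·9^3 + 5·9^2 + 5·9 + 2 (b=9); 9→10: 5·10^10 + 5·10^5 + 5·10^4 + 5·10^3 + 5·10^2 + 5·10 + 2 = 50000555552; 50000555552−1 = 50000555551

50000555552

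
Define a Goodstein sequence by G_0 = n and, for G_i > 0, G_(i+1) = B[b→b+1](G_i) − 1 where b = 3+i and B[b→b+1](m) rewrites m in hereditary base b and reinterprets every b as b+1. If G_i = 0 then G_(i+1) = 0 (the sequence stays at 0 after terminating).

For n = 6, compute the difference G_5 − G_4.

G_0=6  [base 3] 2·3  →[3↦4]→  2·4 = 8  −1 ⇒ G_1=7
G_1=7  [base 4] 4 + 3  →[4↦5]→  5 + 3 = 8  −1 ⇒ G_2=7
G_2=7  [base 5] 5 + 2  →[5↦6]→  6 + 2 = 8  −1 ⇒ G_3=7
G_3=7  [base 6] 6 + 1  →[6↦7]→  7 + 1 = 8  −1 ⇒ G_4=7
G_4=7  [base 7] 7  →[7↦8]→  8 = 8  −1 ⇒ G_5=7

0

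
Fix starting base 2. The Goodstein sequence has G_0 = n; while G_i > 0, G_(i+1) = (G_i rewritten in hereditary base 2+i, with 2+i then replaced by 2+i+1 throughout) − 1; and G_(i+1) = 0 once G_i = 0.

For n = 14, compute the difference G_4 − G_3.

base 2: 14 = 2^(2 + 1) + 2^2 + 2; at 3: 3^(3 + 1) + 3^3 + 3 = 111; next = 110
base 3: 110 = 3^(3 + 1) + 3^3 + 2; at 4: 4^(4 + 1) + 4^4 + 2 = 1282; next = 1281
base 4: 1281 = 4^(4 + 1) + 4^4 + 1; at 5: 5^(5 + 1) + 5^5 + 1 = 18751; next = 18750
base 5: 18750 = 5^(5 + 1) + 5^5; at 6: 6^(6 + 1) + 6^6 = 326592; next = 326591

307841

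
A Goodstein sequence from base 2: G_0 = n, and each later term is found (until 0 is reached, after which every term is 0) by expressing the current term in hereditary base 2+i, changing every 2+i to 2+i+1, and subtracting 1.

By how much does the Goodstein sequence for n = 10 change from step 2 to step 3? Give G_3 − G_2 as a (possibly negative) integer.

base 2: 10 = 2^(2 + 1) + 2; at 3: 3^(3 + 1) + 3 = 84; next = 83
base 3: 83 = 3^(3 + 1) + 2; at 4: 4^(4 + 1) + 2 = 1026; next = 1025
base 4: 1025 = 4^(4 + 1) + 1; at 5: 5^(5 + 1) + 1 = 15626; next = 15625

14600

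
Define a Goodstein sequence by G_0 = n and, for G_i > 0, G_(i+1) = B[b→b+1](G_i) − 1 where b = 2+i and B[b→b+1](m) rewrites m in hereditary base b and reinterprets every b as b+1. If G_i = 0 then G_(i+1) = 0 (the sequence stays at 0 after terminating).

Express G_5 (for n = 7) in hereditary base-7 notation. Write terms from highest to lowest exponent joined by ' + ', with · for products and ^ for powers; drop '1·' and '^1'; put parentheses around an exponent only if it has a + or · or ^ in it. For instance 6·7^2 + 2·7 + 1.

7^7

base 2: 7 = 2^2 + 2 + 1; at 3: 3^3 + 3 + 1 = 31; next = 30
base 3: 30 = 3^3 + 3; at 4: 4^4 + 4 = 260; next = 259
base 4: 259 = 4^4 + 3; at 5: 5^5 + 3 = 3128; next = 3127
base 5: 3127 = 5^5 + 2; at 6: 6^6 + 2 = 46658; next = 46657
base 6: 46657 = 6^6 + 1; at 7: 7^7 + 1 = 823544; next = 823543
base 7: 823543 = 7^7; at 8: 8^8 = 16777216; next = 16777215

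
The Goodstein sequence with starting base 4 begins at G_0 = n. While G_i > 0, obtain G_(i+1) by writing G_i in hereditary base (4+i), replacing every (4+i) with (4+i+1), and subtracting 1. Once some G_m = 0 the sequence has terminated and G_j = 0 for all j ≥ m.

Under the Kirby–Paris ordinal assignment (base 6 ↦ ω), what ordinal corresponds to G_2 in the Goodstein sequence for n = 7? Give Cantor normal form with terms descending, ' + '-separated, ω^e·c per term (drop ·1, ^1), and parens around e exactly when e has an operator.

ω + 1

[0] 7 ≡ 4 + 3 (base 4). Lift 5: 8. −1: 7.
[1] 7 ≡ 5 + 2 (base 5). Lift 6: 8. −1: 7.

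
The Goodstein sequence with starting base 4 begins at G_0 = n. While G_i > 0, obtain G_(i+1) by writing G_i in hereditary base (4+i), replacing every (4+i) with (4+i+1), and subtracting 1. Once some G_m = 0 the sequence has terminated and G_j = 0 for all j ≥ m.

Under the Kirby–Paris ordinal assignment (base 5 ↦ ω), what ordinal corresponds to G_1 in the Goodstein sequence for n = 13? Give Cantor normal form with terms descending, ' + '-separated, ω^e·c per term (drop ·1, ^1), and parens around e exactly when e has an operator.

[0] 13 ≡ 3·4 + 1 (base 4). Lift 5: 16. −1: 15.
[1] 15 ≡ 3·5 (base 5). Lift 6: 18. −1: 17.

ω·3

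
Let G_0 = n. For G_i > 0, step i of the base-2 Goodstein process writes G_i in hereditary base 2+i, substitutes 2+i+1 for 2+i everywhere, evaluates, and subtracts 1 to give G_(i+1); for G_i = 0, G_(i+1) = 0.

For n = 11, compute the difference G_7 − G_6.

2615391575

[0] 11 ≡ 2^(2 + 1) + 2 + 1 (base 2). Lift 3: 85. −1: 84.
[1] 84 ≡ 3^(3 + 1) + 3 (base 3). Lift 4: 1028. −1: 1027.
[2] 1027 ≡ 4^(4 + 1) + 3 (base 4). Lift 5: 15628. −1: 15627.
[3] 15627 ≡ 5^(5 + 1) + 2 (base 5). Lift 6: 279938. −1: 279937.
[4] 279937 ≡ 6^(6 + 1) + 1 (base 6). Lift 7: 5764802. −1: 5764801.
[5] 5764801 ≡ 7^(7 + 1) (base 7). Lift 8: 134217728. −1: 134217727.
[6] 134217727 ≡ 7·8^8 + 7·8^7 + 7·8^6 + 7·8^5 + 7·8^4 + 7·8^3 + 7·8^2 + 7·8 + 7 (base 8). Lift 9: 2749609303. −1: 2749609302.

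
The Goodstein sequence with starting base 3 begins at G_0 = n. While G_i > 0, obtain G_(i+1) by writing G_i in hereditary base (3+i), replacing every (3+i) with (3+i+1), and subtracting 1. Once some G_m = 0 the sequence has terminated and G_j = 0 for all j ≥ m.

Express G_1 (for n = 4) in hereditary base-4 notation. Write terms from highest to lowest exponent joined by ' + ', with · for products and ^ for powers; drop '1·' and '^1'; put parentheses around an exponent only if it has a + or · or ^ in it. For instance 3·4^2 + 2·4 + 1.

4

[0] 4 ≡ 3 + 1 (base 3). Lift 4: 5. −1: 4.
[1] 4 ≡ 4 (base 4). Lift 5: 5. −1: 4.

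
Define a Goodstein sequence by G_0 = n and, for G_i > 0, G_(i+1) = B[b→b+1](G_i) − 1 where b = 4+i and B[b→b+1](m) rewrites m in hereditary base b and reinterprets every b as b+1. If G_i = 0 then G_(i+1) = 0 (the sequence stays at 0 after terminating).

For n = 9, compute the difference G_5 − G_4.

base 4: 9 = 2·4 + 1; at 5: 2·5 + 1 = 11; next = 10
base 5: 10 = 2·5; at 6: 2·6 = 12; next = 11
base 6: 11 = 6 + 5; at 7: 7 + 5 = 12; next = 11
base 7: 11 = 7 + 4; at 8: 8 + 4 = 12; next = 11
base 8: 11 = 8 + 3; at 9: 9 + 3 = 12; next = 11

0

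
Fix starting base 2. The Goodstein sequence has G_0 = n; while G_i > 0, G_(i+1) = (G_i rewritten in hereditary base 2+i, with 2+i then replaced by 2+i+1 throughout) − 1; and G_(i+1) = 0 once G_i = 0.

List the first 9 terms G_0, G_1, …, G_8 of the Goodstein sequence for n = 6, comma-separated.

6, 29, 257, 3125, 46655, 98039, 187243, 332147, 555551

i=0: 6 = 2^2 + 2 (b=2); 2→3: 3^3 + 3 = 30; 30−1 = 29
i=1: 29 = 3^3 + 2 (b=3); 3→4: 4^4 + 2 = 258; 258−1 = 257
i=2: 257 = 4^4 + 1 (b=4); 4→5: 5^5 + 1 = 3126; 3126−1 = 3125
i=3: 3125 = 5^5 (b=5); 5→6: 6^6 = 46656; 46656−1 = 46655
i=4: 46655 = 5·6^5 + 5·6^4 + 5·6^3 + 5·6^2 + 5·6 + 5 (b=6); 6→7: 5·7^5 + 5·7^4 + 5·7^3 + 5·7^2 + 5·7 + 5 = 98040; 98040−1 = 98039
i=5: 98039 = 5·7^5 + 5·7^4 + 5·7^3 + 5·7^2 + 5·7 + 4 (b=7); 7→8: 5·8^5 + 5·8^4 + 5·8^3 + 5·8^2 + 5·8 + 4 = 187244; 187244−1 = 187243
i=6: 187243 = 5·8^5 + 5·8^4 + 5·8^3 + 5·8^2 + 5·8 + 3 (b=8); 8→9: 5·9^5 + 5·9^4 + 5·9^3 + 5·9^2 + 5·9 + 3 = 332148; 332148−1 = 332147
i=7: 332147 = 5·9^5 + 5·9^4 + 5·9^3 + 5·9^2 + 5·9 + 2 (b=9); 9→10: 5·10^5 + 5·10^4 + 5·10^3 + 5·10^2 + 5·10 + 2 = 555552; 555552−1 = 555551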